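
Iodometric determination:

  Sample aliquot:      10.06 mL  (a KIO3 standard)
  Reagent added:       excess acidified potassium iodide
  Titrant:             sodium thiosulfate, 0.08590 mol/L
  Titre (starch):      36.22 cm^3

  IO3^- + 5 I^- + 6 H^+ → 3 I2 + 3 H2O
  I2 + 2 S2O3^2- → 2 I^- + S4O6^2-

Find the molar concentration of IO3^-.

0.05155 mol/L

n(S2O3^2-) = 0.03622 × 0.08590 = 3.111 × 10^-3 mol
n(I2) = n(S2O3^2-)/2 = 1.556 × 10^-3 mol
From the 1:3 ratio, n(IO3^-) in the aliquot = 1/3 × 1.556 × 10^-3 = 5.185 × 10^-4 mol
[IO3^-] = 5.185 × 10^-4 / 0.01006 = 0.05155 mol/L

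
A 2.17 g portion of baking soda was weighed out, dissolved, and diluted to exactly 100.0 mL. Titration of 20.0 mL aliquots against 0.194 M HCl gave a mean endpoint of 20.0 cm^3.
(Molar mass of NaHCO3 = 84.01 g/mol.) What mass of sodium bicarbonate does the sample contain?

1.63 g

NaHCO3 + HCl → NaCl + H2O + CO2
n(HCl) per titration = 0.0200 × 0.194 = 3.88 × 10^-3 mol
n(NaHCO3) in each aliquot = 3.88 × 10^-3 mol (1:1 ratio)
n(NaHCO3) in the whole flask = 3.88 × 10^-3 × 100.0/20.0 = 0.0194 mol
mass of NaHCO3 = 0.0194 × 84.01 = 1.63 g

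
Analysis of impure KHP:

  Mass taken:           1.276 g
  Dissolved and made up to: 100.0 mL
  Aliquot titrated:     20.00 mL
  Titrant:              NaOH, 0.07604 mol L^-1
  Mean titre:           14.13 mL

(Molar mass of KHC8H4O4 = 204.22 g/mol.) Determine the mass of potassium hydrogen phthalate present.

1.097 g

KHC8H4O4 + NaOH → KNaC8H4O4 + H2O
n(NaOH) per titration = 0.01413 × 0.07604 = 1.074 × 10^-3 mol
n(KHC8H4O4) in each aliquot = 1.074 × 10^-3 mol (1:1 ratio)
n(KHC8H4O4) in the whole flask = 1.074 × 10^-3 × 100.0/20.00 = 5.372 × 10^-3 mol
mass of KHC8H4O4 = 5.372 × 10^-3 × 204.22 = 1.097 g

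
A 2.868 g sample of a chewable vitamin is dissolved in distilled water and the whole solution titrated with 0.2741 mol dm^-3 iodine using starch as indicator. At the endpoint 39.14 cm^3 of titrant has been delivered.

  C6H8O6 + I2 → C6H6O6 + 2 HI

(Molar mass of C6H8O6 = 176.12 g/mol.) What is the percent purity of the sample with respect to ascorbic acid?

65.88 %

n(I2) = 0.03914 L × 0.2741 mol/L = 0.01073 mol
n(C6H8O6) = 0.01073 mol (1:1 ratio)
mass of C6H8O6 = 0.01073 × 176.12 g/mol = 1.889 g
% C6H8O6 = 1.889 / 2.868 × 100 = 65.88 %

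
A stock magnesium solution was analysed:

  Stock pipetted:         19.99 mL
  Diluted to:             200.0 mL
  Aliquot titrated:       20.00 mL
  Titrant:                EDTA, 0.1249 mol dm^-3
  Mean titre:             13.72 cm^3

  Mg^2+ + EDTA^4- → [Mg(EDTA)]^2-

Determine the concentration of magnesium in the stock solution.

n(EDTA) = 0.01372 × 0.1249 = 1.714 × 10^-3 mol
n(Mg2+) in the aliquot = 1.714 × 10^-3 mol (1:1 ratio)
[Mg2+]_dilute = 1.714 × 10^-3 / 0.02000 = 0.08568 mol/L
Dilution factor = 200.0 / 19.99 = 10.01
[Mg2+]_stock = 0.08568 × 10.01 = 0.8572 mol/L

0.8572 mol/L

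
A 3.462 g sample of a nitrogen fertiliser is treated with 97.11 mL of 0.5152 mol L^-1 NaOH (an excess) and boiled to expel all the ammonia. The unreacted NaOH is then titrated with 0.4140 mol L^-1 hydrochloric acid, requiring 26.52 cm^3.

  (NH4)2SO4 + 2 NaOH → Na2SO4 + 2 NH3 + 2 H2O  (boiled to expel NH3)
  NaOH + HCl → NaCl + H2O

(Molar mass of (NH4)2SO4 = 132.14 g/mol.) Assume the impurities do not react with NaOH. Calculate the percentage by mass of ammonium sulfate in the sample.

n(NaOH) added = 0.09711 × 0.5152 = 0.05003 mol
n(HCl) used in back-titration = 0.02652 × 0.4140 = 0.01098 mol
n(NaOH) left over = 0.01098 mol (1:1 ratio)
n(NaOH) consumed by analyte = 0.05003 − 0.01098 = 0.03905 mol
From the 1:2 ratio, n((NH4)2SO4) = 1/2 × 0.03905 = 0.01953 mol
mass of (NH4)2SO4 = 0.01953 × 132.14 = 2.580 g
% (NH4)2SO4 = 2.580 / 3.462 × 100 = 74.53 %

74.53 %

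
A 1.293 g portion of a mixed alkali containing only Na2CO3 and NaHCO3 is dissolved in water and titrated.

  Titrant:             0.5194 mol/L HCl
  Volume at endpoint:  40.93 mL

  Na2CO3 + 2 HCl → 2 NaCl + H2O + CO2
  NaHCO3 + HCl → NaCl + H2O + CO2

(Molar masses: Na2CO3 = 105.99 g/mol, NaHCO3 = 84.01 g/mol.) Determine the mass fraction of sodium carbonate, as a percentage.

n(HCl) = 0.04093 × 0.5194 = 0.02126 mol
Let x = n(Na2CO3), y = n(NaHCO3).
Titrant: 2x + 1y = 0.02126;  mass: 105.99x + 84.01y = 1.293
Solving, x = 7.947 × 10^-3 mol, y = 5.364 × 10^-3 mol
mass of Na2CO3 = 7.947 × 10^-3 × 105.99 = 0.8423 g
% Na2CO3 = 0.8423 / 1.293 × 100 = 65.15 %

65.15 %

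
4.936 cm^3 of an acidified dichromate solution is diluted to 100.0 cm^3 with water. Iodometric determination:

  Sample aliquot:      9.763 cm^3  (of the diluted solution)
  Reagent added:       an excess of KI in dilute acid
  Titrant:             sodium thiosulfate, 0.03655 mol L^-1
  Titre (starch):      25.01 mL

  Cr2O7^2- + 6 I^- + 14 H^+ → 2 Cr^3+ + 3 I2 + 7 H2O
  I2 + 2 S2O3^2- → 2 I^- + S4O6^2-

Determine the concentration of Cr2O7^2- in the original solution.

0.3161 mol/L

n(S2O3^2-) = 0.02501 × 0.03655 = 9.141 × 10^-4 mol
n(I2) = n(S2O3^2-)/2 = 4.571 × 10^-4 mol
From the 1:3 ratio, n(Cr2O7^2-) in the aliquot = 1/3 × 4.571 × 10^-4 = 1.524 × 10^-4 mol
[Cr2O7^2-]_dilute = 1.524 × 10^-4 / 0.009763 = 0.01561 mol/L
[Cr2O7^2-]_original = 0.01561 × 100.0/4.936 = 0.3161 mol/L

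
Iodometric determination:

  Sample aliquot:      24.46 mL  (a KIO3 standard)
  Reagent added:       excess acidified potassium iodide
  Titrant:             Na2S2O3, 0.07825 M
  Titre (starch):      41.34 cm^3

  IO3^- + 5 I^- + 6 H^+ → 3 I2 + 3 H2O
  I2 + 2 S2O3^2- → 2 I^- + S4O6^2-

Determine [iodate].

n(S2O3^2-) = 0.04134 × 0.07825 = 3.235 × 10^-3 mol
n(I2) = n(S2O3^2-)/2 = 1.617 × 10^-3 mol
From the 1:3 ratio, n(IO3^-) in the aliquot = 1/3 × 1.617 × 10^-3 = 5.391 × 10^-4 mol
[IO3^-] = 5.391 × 10^-4 / 0.02446 = 0.02204 mol/L

0.02204 M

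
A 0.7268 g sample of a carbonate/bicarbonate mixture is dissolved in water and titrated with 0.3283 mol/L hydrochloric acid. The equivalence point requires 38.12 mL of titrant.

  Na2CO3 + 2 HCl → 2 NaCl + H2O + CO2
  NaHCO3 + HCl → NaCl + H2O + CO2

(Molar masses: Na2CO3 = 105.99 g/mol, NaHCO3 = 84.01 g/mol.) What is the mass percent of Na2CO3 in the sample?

n(HCl) = 0.03812 × 0.3283 = 0.01251 mol
Let x = n(Na2CO3), y = n(NaHCO3).
Titrant: 2x + 1y = 0.01251;  mass: 105.99x + 84.01y = 0.7268
Solving, x = 5.232 × 10^-3 mol, y = 2.050 × 10^-3 mol
mass of Na2CO3 = 5.232 × 10^-3 × 105.99 = 0.5546 g
% Na2CO3 = 0.5546 / 0.7268 × 100 = 76.31 %

76.31 %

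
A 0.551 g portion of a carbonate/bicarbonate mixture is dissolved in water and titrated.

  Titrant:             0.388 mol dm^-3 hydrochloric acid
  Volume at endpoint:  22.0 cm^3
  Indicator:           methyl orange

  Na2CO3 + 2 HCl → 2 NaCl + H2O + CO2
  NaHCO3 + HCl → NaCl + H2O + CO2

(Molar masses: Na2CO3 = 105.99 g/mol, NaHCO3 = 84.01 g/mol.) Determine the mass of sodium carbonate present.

0.284 g

n(HCl) = 0.0220 × 0.388 = 8.54 × 10^-3 mol
Let x = n(Na2CO3), y = n(NaHCO3).
Titrant: 2x + 1y = 8.54 × 10^-3;  mass: 105.99x + 84.01y = 0.551
Solving, x = 2.68 × 10^-3 mol, y = 3.18 × 10^-3 mol
mass of Na2CO3 = 2.68 × 10^-3 × 105.99 = 0.284 g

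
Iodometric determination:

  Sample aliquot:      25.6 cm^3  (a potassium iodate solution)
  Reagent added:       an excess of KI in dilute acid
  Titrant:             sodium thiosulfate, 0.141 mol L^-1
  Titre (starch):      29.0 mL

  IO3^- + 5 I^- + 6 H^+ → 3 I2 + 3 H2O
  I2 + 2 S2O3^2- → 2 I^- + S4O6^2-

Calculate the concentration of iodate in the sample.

0.0266 mol/L

n(S2O3^2-) = 0.0290 × 0.141 = 4.09 × 10^-3 mol
n(I2) = n(S2O3^2-)/2 = 2.04 × 10^-3 mol
From the 1:3 ratio, n(IO3^-) in the aliquot = 1/3 × 2.04 × 10^-3 = 6.81 × 10^-4 mol
[IO3^-] = 6.81 × 10^-4 / 0.0256 = 0.0266 mol/L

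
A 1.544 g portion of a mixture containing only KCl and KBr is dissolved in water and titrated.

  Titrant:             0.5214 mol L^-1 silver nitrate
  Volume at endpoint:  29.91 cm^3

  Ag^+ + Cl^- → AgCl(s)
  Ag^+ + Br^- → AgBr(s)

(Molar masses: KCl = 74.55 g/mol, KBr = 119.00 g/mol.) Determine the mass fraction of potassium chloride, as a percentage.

33.87 %

n(AgNO3) = 0.02991 × 0.5214 = 0.01560 mol
Let x = n(KCl), y = n(KBr).
Titrant: 1x + 1y = 0.01560;  mass: 74.55x + 119.00y = 1.544
Solving, x = 7.015 × 10^-3 mol, y = 8.580 × 10^-3 mol
mass of KCl = 7.015 × 10^-3 × 74.55 = 0.5230 g
% KCl = 0.5230 / 1.544 × 100 = 33.87 %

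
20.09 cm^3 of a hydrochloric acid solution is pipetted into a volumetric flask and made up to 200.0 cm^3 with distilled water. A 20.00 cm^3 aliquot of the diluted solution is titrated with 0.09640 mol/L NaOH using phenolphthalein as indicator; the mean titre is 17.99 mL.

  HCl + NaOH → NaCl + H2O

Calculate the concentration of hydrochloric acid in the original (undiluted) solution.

0.8632 mol/L

n(NaOH) = 0.01799 × 0.09640 = 1.734 × 10^-3 mol
n(HCl) in the aliquot = 1.734 × 10^-3 mol (1:1 ratio)
[HCl]_dilute = 1.734 × 10^-3 / 0.02000 = 0.08671 mol/L
Dilution factor = 200.0 / 20.09 = 9.955
[HCl]_stock = 0.08671 × 9.955 = 0.8632 mol/L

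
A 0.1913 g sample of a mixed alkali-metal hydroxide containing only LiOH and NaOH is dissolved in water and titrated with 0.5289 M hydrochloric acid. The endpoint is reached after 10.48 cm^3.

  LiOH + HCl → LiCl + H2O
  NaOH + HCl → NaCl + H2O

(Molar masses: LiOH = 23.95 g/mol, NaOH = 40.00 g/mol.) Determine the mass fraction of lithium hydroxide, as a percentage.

23.72 %

n(HCl) = 0.01048 × 0.5289 = 5.543 × 10^-3 mol
Let x = n(LiOH), y = n(NaOH).
Titrant: 1x + 1y = 5.543 × 10^-3;  mass: 23.95x + 40.00y = 0.1913
Solving, x = 1.895 × 10^-3 mol, y = 3.648 × 10^-3 mol
mass of LiOH = 1.895 × 10^-3 × 23.95 = 0.04539 g
% LiOH = 0.04539 / 0.1913 × 100 = 23.72 %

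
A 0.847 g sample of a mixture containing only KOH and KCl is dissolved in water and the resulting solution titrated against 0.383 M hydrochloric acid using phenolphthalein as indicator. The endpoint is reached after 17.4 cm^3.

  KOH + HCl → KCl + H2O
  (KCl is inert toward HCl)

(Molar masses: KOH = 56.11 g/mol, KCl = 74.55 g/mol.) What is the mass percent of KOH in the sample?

44.1 %

n(HCl) = 0.0174 × 0.383 = 6.66 × 10^-3 mol
Let x = n(KOH), y = n(KCl).
Titrant: 1x = 6.66 × 10^-3;  mass: 56.11x + 74.55y = 0.847
Solving, x = 6.66 × 10^-3 mol, y = 6.35 × 10^-3 mol
mass of KOH = 6.66 × 10^-3 × 56.11 = 0.374 g
% KOH = 0.374 / 0.847 × 100 = 44.1 %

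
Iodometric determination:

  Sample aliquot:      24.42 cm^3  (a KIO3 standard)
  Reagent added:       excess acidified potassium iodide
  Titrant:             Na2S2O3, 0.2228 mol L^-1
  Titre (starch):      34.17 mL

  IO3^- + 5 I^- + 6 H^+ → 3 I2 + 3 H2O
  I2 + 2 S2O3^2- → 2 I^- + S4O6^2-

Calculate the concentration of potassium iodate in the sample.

0.05196 mol/L

n(S2O3^2-) = 0.03417 × 0.2228 = 7.613 × 10^-3 mol
n(I2) = n(S2O3^2-)/2 = 3.807 × 10^-3 mol
From the 1:3 ratio, n(IO3^-) in the aliquot = 1/3 × 3.807 × 10^-3 = 1.269 × 10^-3 mol
[IO3^-] = 1.269 × 10^-3 / 0.02442 = 0.05196 mol/L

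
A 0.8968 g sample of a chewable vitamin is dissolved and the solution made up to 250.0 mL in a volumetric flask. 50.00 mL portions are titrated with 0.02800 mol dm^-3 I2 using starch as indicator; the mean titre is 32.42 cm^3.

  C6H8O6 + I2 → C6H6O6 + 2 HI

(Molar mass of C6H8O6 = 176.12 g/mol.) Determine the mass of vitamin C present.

n(I2) per titration = 0.03242 × 0.02800 = 9.078 × 10^-4 mol
n(C6H8O6) in each aliquot = 9.078 × 10^-4 mol (1:1 ratio)
n(C6H8O6) in the whole flask = 9.078 × 10^-4 × 250.0/50.00 = 4.539 × 10^-3 mol
mass of C6H8O6 = 4.539 × 10^-3 × 176.12 = 0.7994 g

0.7994 g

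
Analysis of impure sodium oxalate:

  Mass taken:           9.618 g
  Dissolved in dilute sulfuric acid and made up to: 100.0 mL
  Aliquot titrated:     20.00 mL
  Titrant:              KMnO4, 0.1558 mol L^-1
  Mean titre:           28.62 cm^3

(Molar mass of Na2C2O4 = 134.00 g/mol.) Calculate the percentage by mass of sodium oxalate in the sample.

2 MnO4^- + 5 C2O4^2- + 16 H^+ → 2 Mn^2+ + 10 CO2 + 8 H2O
n(KMnO4) per titration = 0.02862 × 0.1558 = 4.459 × 10^-3 mol
From the 5:2 ratio, n(Na2C2O4) in each aliquot = 5/2 × 4.459 × 10^-3 = 0.01115 mol
n(Na2C2O4) in the whole flask = 0.01115 × 100.0/20.00 = 0.05574 mol
mass of Na2C2O4 = 0.05574 × 134.00 = 7.469 g
% Na2C2O4 = 7.469 / 9.618 × 100 = 77.65 %

77.65 %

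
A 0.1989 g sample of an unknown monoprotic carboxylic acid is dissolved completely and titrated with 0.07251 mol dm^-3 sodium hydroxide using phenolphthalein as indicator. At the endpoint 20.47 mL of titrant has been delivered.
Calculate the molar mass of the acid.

n(NaOH) = 0.02047 L × 0.07251 mol/L = 1.484 × 10^-3 mol
n(HA) = 1.484 × 10^-3 mol (1:1 ratio)
M = m / n = 0.1989 g / 1.484 × 10^-3 mol = 134.0 g/mol

134.0 g/mol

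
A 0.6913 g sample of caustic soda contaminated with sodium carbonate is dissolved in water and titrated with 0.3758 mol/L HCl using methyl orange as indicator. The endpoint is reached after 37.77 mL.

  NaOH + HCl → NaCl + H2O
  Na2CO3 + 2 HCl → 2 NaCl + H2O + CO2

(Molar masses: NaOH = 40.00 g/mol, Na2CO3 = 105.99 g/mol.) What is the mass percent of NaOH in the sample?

27.12 %

n(HCl) = 0.03777 × 0.3758 = 0.01419 mol
Let x = n(NaOH), y = n(Na2CO3).
Titrant: 1x + 2y = 0.01419;  mass: 40.00x + 105.99y = 0.6913
Solving, x = 4.687 × 10^-3 mol, y = 4.753 × 10^-3 mol
mass of NaOH = 4.687 × 10^-3 × 40.00 = 0.1875 g
% NaOH = 0.1875 / 0.6913 × 100 = 27.12 %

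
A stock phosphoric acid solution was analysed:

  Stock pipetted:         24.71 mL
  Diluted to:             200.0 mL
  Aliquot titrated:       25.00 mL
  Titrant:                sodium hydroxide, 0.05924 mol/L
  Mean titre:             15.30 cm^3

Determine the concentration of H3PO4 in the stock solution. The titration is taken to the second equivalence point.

H3PO4 + 2 NaOH → Na2HPO4 + 2 H2O
n(NaOH) = 0.01530 × 0.05924 = 9.064 × 10^-4 mol
From the 1:2 ratio, n(H3PO4) in the aliquot = 1/2 × 9.064 × 10^-4 = 4.532 × 10^-4 mol
[H3PO4]_dilute = 4.532 × 10^-4 / 0.02500 = 0.01813 mol/L
Dilution factor = 200.0 / 24.71 = 8.094
[H3PO4]_stock = 0.01813 × 8.094 = 0.1467 mol/L

0.1467 mol/L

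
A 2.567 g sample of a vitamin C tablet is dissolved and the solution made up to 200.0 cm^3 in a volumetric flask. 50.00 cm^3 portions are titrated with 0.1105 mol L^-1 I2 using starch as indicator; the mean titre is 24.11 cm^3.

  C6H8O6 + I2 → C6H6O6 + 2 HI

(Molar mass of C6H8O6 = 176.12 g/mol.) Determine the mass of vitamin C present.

1.877 g

n(I2) per titration = 0.02411 × 0.1105 = 2.664 × 10^-3 mol
n(C6H8O6) in each aliquot = 2.664 × 10^-3 mol (1:1 ratio)
n(C6H8O6) in the whole flask = 2.664 × 10^-3 × 200.0/50.00 = 0.01066 mol
mass of C6H8O6 = 0.01066 × 176.12 = 1.877 g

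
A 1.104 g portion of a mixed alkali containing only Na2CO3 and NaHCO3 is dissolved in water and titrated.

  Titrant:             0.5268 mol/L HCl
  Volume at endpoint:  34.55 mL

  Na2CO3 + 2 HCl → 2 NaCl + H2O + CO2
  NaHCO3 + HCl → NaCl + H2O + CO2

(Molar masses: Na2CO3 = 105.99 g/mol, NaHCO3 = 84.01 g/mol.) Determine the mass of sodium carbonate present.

n(HCl) = 0.03455 × 0.5268 = 0.01820 mol
Let x = n(Na2CO3), y = n(NaHCO3).
Titrant: 2x + 1y = 0.01820;  mass: 105.99x + 84.01y = 1.104
Solving, x = 6.853 × 10^-3 mol, y = 4.496 × 10^-3 mol
mass of Na2CO3 = 6.853 × 10^-3 × 105.99 = 0.7263 g

0.7263 g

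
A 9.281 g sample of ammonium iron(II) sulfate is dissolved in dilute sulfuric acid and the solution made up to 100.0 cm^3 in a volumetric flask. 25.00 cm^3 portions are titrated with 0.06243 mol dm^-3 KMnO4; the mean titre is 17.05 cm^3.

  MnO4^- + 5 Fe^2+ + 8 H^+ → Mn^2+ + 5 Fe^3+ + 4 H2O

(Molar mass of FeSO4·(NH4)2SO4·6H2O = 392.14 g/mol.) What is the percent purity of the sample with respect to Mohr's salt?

89.95 %

n(KMnO4) per titration = 0.01705 × 0.06243 = 1.064 × 10^-3 mol
From the 5:1 ratio, n(FeSO4·(NH4)2SO4·6H2O) in each aliquot = 5/1 × 1.064 × 10^-3 = 5.322 × 10^-3 mol
n(FeSO4·(NH4)2SO4·6H2O) in the whole flask = 5.322 × 10^-3 × 100.0/25.00 = 0.02129 mol
mass of FeSO4·(NH4)2SO4·6H2O = 0.02129 × 392.14 = 8.348 g
% FeSO4·(NH4)2SO4·6H2O = 8.348 / 9.281 × 100 = 89.95 %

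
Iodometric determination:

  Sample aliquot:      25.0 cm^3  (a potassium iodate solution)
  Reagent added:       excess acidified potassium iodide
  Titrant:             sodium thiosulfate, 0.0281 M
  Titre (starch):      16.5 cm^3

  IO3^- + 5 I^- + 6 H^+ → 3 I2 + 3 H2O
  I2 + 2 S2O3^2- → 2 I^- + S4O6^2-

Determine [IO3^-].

0.00309 M

n(S2O3^2-) = 0.0165 × 0.0281 = 4.64 × 10^-4 mol
n(I2) = n(S2O3^2-)/2 = 2.32 × 10^-4 mol
From the 1:3 ratio, n(IO3^-) in the aliquot = 1/3 × 2.32 × 10^-4 = 7.73 × 10^-5 mol
[IO3^-] = 7.73 × 10^-5 / 0.0250 = 0.00309 mol/L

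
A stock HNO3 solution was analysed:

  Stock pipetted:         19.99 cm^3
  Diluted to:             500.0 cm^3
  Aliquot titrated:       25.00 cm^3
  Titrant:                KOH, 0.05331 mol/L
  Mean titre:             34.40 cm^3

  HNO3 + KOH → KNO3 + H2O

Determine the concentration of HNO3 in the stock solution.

n(KOH) = 0.03440 × 0.05331 = 1.834 × 10^-3 mol
n(HNO3) in the aliquot = 1.834 × 10^-3 mol (1:1 ratio)
[HNO3]_dilute = 1.834 × 10^-3 / 0.02500 = 0.07335 mol/L
Dilution factor = 500.0 / 19.99 = 25.01
[HNO3]_stock = 0.07335 × 25.01 = 1.835 mol/L

1.835 mol/L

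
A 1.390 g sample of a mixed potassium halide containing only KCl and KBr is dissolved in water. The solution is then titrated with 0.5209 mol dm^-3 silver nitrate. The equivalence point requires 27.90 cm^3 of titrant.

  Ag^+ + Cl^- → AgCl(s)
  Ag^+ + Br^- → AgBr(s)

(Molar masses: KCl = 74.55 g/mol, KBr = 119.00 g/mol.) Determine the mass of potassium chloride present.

0.5693 g

n(AgNO3) = 0.02790 × 0.5209 = 0.01453 mol
Let x = n(KCl), y = n(KBr).
Titrant: 1x + 1y = 0.01453;  mass: 74.55x + 119.00y = 1.390
Solving, x = 7.636 × 10^-3 mol, y = 6.897 × 10^-3 mol
mass of KCl = 7.636 × 10^-3 × 74.55 = 0.5693 g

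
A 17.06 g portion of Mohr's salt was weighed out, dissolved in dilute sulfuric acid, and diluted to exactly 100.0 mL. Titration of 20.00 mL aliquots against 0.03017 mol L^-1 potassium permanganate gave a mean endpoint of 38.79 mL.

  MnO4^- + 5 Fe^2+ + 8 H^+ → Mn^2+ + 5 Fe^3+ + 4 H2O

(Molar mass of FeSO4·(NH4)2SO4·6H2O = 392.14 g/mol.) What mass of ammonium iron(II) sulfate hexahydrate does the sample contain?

11.47 g

n(KMnO4) per titration = 0.03879 × 0.03017 = 1.170 × 10^-3 mol
From the 5:1 ratio, n(FeSO4·(NH4)2SO4·6H2O) in each aliquot = 5/1 × 1.170 × 10^-3 = 5.851 × 10^-3 mol
n(FeSO4·(NH4)2SO4·6H2O) in the whole flask = 5.851 × 10^-3 × 100.0/20.00 = 0.02926 mol
mass of FeSO4·(NH4)2SO4·6H2O = 0.02926 × 392.14 = 11.47 g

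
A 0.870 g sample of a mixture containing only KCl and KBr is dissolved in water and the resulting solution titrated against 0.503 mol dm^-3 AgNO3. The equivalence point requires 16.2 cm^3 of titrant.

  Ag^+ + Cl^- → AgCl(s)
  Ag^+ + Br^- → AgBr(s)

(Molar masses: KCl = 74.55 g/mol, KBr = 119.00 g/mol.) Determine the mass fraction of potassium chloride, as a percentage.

19.2 %

n(AgNO3) = 0.0162 × 0.503 = 8.15 × 10^-3 mol
Let x = n(KCl), y = n(KBr).
Titrant: 1x + 1y = 8.15 × 10^-3;  mass: 74.55x + 119.00y = 0.870
Solving, x = 2.24 × 10^-3 mol, y = 5.91 × 10^-3 mol
mass of KCl = 2.24 × 10^-3 × 74.55 = 0.167 g
% KCl = 0.167 / 0.870 × 100 = 19.2 %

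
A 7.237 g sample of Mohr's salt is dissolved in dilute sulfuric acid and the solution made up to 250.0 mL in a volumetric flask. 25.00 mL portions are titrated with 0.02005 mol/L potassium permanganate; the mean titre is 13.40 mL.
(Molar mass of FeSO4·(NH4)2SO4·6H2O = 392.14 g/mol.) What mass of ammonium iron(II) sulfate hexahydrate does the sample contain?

MnO4^- + 5 Fe^2+ + 8 H^+ → Mn^2+ + 5 Fe^3+ + 4 H2O
n(KMnO4) per titration = 0.01340 × 0.02005 = 2.687 × 10^-4 mol
From the 5:1 ratio, n(FeSO4·(NH4)2SO4·6H2O) in each aliquot = 5/1 × 2.687 × 10^-4 = 1.343 × 10^-3 mol
n(FeSO4·(NH4)2SO4·6H2O) in the whole flask = 1.343 × 10^-3 × 250.0/25.00 = 0.01343 mol
mass of FeSO4·(NH4)2SO4·6H2O = 0.01343 × 392.14 = 5.268 g

5.268 g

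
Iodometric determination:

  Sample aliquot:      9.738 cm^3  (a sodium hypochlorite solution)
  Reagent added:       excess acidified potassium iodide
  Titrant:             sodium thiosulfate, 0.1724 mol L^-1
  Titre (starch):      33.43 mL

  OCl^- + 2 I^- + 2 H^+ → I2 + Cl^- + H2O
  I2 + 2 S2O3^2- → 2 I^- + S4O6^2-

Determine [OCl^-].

0.2959 mol/L

n(S2O3^2-) = 0.03343 × 0.1724 = 5.763 × 10^-3 mol
n(I2) = n(S2O3^2-)/2 = 2.882 × 10^-3 mol
n(OCl^-) in the aliquot = 2.882 × 10^-3 mol (1:1 ratio)
[OCl^-] = 2.882 × 10^-3 / 0.009738 = 0.2959 mol/L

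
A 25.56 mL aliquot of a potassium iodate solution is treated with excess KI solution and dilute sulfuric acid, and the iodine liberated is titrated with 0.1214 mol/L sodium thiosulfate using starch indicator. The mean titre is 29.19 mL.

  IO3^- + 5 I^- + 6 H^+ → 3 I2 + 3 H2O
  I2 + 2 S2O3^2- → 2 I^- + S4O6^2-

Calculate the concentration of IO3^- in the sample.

n(S2O3^2-) = 0.02919 × 0.1214 = 3.544 × 10^-3 mol
n(I2) = n(S2O3^2-)/2 = 1.772 × 10^-3 mol
From the 1:3 ratio, n(IO3^-) in the aliquot = 1/3 × 1.772 × 10^-3 = 5.906 × 10^-4 mol
[IO3^-] = 5.906 × 10^-4 / 0.02556 = 0.02311 mol/L

0.02311 mol/L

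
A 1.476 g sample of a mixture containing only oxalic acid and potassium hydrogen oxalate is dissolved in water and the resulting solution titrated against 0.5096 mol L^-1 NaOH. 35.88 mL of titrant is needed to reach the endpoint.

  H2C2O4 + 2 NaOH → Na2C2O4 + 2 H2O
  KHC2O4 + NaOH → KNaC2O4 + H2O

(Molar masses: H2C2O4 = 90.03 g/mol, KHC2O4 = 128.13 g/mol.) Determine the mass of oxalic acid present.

0.4695 g

n(NaOH) = 0.03588 × 0.5096 = 0.01828 mol
Let x = n(H2C2O4), y = n(KHC2O4).
Titrant: 2x + 1y = 0.01828;  mass: 90.03x + 128.13y = 1.476
Solving, x = 5.214 × 10^-3 mol, y = 7.856 × 10^-3 mol
mass of H2C2O4 = 5.214 × 10^-3 × 90.03 = 0.4695 g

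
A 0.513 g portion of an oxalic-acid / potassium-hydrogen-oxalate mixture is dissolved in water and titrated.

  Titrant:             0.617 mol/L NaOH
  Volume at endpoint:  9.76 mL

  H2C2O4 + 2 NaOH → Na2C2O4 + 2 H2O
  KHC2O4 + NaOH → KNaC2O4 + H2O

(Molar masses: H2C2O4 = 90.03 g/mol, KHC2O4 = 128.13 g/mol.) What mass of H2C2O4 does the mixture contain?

n(NaOH) = 0.00976 × 0.617 = 6.02 × 10^-3 mol
Let x = n(H2C2O4), y = n(KHC2O4).
Titrant: 2x + 1y = 6.02 × 10^-3;  mass: 90.03x + 128.13y = 0.513
Solving, x = 1.56 × 10^-3 mol, y = 2.91 × 10^-3 mol
mass of H2C2O4 = 1.56 × 10^-3 × 90.03 = 0.140 g

0.140 g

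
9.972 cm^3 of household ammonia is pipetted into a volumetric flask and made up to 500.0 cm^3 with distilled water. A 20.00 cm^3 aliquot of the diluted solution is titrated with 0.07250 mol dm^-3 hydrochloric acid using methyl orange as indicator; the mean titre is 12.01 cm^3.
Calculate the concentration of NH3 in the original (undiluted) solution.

2.183 mol/L

NH3 + HCl → NH4Cl
n(HCl) = 0.01201 × 0.07250 = 8.707 × 10^-4 mol
n(NH3) in the aliquot = 8.707 × 10^-4 mol (1:1 ratio)
[NH3]_dilute = 8.707 × 10^-4 / 0.02000 = 0.04354 mol/L
Dilution factor = 500.0 / 9.972 = 50.14
[NH3]_stock = 0.04354 × 50.14 = 2.183 mol/L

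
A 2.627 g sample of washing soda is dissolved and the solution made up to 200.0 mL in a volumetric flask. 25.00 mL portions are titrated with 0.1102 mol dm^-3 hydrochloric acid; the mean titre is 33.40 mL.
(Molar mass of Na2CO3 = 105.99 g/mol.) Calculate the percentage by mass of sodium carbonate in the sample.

59.40 %

Na2CO3 + 2 HCl → 2 NaCl + H2O + CO2
n(HCl) per titration = 0.03340 × 0.1102 = 3.681 × 10^-3 mol
From the 1:2 ratio, n(Na2CO3) in each aliquot = 1/2 × 3.681 × 10^-3 = 1.840 × 10^-3 mol
n(Na2CO3) in the whole flask = 1.840 × 10^-3 × 200.0/25.00 = 0.01472 mol
mass of Na2CO3 = 0.01472 × 105.99 = 1.560 g
% Na2CO3 = 1.560 / 2.627 × 100 = 59.40 %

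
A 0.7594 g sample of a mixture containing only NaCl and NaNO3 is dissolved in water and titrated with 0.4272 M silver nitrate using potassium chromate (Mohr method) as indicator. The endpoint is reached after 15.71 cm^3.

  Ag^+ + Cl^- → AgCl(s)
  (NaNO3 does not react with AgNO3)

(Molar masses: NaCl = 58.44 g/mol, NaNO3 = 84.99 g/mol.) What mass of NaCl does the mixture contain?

n(AgNO3) = 0.01571 × 0.4272 = 6.711 × 10^-3 mol
Let x = n(NaCl), y = n(NaNO3).
Titrant: 1x = 6.711 × 10^-3;  mass: 58.44x + 84.99y = 0.7594
Solving, x = 6.711 × 10^-3 mol, y = 4.320 × 10^-3 mol
mass of NaCl = 6.711 × 10^-3 × 58.44 = 0.3922 g

0.3922 g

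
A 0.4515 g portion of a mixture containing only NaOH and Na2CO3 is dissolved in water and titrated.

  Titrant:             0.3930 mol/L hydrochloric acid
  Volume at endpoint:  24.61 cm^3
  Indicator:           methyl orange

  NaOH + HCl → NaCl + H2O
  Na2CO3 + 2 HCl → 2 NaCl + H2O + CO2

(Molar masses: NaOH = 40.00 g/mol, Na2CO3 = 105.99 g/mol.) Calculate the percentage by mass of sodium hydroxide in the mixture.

n(HCl) = 0.02461 × 0.3930 = 9.672 × 10^-3 mol
Let x = n(NaOH), y = n(Na2CO3).
Titrant: 1x + 2y = 9.672 × 10^-3;  mass: 40.00x + 105.99y = 0.4515
Solving, x = 4.698 × 10^-3 mol, y = 2.487 × 10^-3 mol
mass of NaOH = 4.698 × 10^-3 × 40.00 = 0.1879 g
% NaOH = 0.1879 / 0.4515 × 100 = 41.62 %

41.62 %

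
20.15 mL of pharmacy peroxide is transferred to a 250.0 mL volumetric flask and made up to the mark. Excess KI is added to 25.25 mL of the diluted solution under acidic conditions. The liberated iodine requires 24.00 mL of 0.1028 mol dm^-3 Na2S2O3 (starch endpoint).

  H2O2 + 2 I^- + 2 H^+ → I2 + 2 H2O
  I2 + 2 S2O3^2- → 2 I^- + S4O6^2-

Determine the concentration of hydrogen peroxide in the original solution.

0.6061 mol/L

n(S2O3^2-) = 0.02400 × 0.1028 = 2.467 × 10^-3 mol
n(I2) = n(S2O3^2-)/2 = 1.234 × 10^-3 mol
n(H2O2) in the aliquot = 1.234 × 10^-3 mol (1:1 ratio)
[H2O2]_dilute = 1.234 × 10^-3 / 0.02525 = 0.04886 mol/L
[H2O2]_original = 0.04886 × 250.0/20.15 = 0.6061 mol/L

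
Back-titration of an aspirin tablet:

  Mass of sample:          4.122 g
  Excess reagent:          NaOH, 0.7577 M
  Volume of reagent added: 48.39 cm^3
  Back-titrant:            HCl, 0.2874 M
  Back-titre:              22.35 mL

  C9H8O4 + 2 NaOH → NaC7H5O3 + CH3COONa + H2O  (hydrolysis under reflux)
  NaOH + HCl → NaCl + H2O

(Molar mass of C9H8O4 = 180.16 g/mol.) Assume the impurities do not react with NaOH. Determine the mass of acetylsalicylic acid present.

2.724 g

n(NaOH) added = 0.04839 × 0.7577 = 0.03667 mol
n(HCl) used in back-titration = 0.02235 × 0.2874 = 6.423 × 10^-3 mol
n(NaOH) left over = 6.423 × 10^-3 mol (1:1 ratio)
n(NaOH) consumed by analyte = 0.03667 − 6.423 × 10^-3 = 0.03024 mol
From the 1:2 ratio, n(C9H8O4) = 1/2 × 0.03024 = 0.01512 mol
mass of C9H8O4 = 0.01512 × 180.16 = 2.724 g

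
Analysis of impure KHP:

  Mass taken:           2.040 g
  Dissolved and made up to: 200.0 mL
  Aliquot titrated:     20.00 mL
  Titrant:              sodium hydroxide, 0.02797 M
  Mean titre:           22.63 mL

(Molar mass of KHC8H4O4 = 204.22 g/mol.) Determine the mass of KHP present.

1.293 g

KHC8H4O4 + NaOH → KNaC8H4O4 + H2O
n(NaOH) per titration = 0.02263 × 0.02797 = 6.330 × 10^-4 mol
n(KHC8H4O4) in each aliquot = 6.330 × 10^-4 mol (1:1 ratio)
n(KHC8H4O4) in the whole flask = 6.330 × 10^-4 × 200.0/20.00 = 6.330 × 10^-3 mol
mass of KHC8H4O4 = 6.330 × 10^-3 × 204.22 = 1.293 g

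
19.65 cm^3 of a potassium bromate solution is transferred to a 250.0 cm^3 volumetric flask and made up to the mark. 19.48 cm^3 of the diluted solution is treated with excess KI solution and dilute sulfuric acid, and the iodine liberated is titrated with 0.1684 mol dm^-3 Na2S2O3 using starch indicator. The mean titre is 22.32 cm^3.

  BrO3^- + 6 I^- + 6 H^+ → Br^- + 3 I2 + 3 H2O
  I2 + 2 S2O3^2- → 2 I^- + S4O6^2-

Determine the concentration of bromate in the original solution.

0.4091 mol/L

n(S2O3^2-) = 0.02232 × 0.1684 = 3.759 × 10^-3 mol
n(I2) = n(S2O3^2-)/2 = 1.879 × 10^-3 mol
From the 1:3 ratio, n(BrO3^-) in the aliquot = 1/3 × 1.879 × 10^-3 = 6.264 × 10^-4 mol
[BrO3^-]_dilute = 6.264 × 10^-4 / 0.01948 = 0.03216 mol/L
[BrO3^-]_original = 0.03216 × 250.0/19.65 = 0.4091 mol/L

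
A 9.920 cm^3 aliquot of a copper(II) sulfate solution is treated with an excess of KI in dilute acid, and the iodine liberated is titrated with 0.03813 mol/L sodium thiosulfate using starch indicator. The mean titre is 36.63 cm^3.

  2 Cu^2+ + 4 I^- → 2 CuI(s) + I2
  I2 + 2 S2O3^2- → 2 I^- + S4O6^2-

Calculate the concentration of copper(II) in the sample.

0.1408 mol/L

n(S2O3^2-) = 0.03663 × 0.03813 = 1.397 × 10^-3 mol
n(I2) = n(S2O3^2-)/2 = 6.984 × 10^-4 mol
From the 2:1 ratio, n(Cu2+) in the aliquot = 2/1 × 6.984 × 10^-4 = 1.397 × 10^-3 mol
[Cu2+] = 1.397 × 10^-3 / 0.009920 = 0.1408 mol/L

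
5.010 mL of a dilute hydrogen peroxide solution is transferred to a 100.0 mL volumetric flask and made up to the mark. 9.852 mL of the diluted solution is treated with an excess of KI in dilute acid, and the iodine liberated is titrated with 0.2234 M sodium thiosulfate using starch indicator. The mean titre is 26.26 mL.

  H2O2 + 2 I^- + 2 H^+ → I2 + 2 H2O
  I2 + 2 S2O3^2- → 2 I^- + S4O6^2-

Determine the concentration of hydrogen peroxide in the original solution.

5.943 M

n(S2O3^2-) = 0.02626 × 0.2234 = 5.866 × 10^-3 mol
n(I2) = n(S2O3^2-)/2 = 2.933 × 10^-3 mol
n(H2O2) in the aliquot = 2.933 × 10^-3 mol (1:1 ratio)
[H2O2]_dilute = 2.933 × 10^-3 / 0.009852 = 0.2977 mol/L
[H2O2]_original = 0.2977 × 100.0/5.010 = 5.943 mol/L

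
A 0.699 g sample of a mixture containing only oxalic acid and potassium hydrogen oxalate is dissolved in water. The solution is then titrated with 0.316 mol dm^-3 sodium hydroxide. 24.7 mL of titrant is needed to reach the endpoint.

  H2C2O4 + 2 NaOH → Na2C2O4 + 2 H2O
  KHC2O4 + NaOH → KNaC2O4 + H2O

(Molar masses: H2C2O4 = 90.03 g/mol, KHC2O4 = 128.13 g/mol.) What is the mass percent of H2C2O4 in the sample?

23.3 %

n(NaOH) = 0.0247 × 0.316 = 7.81 × 10^-3 mol
Let x = n(H2C2O4), y = n(KHC2O4).
Titrant: 2x + 1y = 7.81 × 10^-3;  mass: 90.03x + 128.13y = 0.699
Solving, x = 1.81 × 10^-3 mol, y = 4.18 × 10^-3 mol
mass of H2C2O4 = 1.81 × 10^-3 × 90.03 = 0.163 g
% H2C2O4 = 0.163 / 0.699 × 100 = 23.3 %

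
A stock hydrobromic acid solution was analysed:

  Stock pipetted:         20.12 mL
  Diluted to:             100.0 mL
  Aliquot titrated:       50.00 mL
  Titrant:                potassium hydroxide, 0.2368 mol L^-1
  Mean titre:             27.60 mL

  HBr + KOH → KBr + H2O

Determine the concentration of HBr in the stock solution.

n(KOH) = 0.02760 × 0.2368 = 6.536 × 10^-3 mol
n(HBr) in the aliquot = 6.536 × 10^-3 mol (1:1 ratio)
[HBr]_dilute = 6.536 × 10^-3 / 0.05000 = 0.1307 mol/L
Dilution factor = 100.0 / 20.12 = 4.970
[HBr]_stock = 0.1307 × 4.970 = 0.6497 mol/L

0.6497 mol/L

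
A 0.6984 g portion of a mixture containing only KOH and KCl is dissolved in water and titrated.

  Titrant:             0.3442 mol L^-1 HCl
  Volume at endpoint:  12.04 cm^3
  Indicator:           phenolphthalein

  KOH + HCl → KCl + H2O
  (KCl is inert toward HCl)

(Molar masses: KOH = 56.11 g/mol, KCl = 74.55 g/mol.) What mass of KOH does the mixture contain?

n(HCl) = 0.01204 × 0.3442 = 4.144 × 10^-3 mol
Let x = n(KOH), y = n(KCl).
Titrant: 1x = 4.144 × 10^-3;  mass: 56.11x + 74.55y = 0.6984
Solving, x = 4.144 × 10^-3 mol, y = 6.249 × 10^-3 mol
mass of KOH = 4.144 × 10^-3 × 56.11 = 0.2325 g

0.2325 g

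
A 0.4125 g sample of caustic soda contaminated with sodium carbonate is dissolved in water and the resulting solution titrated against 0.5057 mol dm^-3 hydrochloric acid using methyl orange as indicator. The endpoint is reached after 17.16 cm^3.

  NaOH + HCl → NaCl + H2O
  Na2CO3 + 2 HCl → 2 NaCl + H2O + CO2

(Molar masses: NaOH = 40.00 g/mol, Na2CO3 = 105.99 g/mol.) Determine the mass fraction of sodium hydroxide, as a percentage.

n(HCl) = 0.01716 × 0.5057 = 8.678 × 10^-3 mol
Let x = n(NaOH), y = n(Na2CO3).
Titrant: 1x + 2y = 8.678 × 10^-3;  mass: 40.00x + 105.99y = 0.4125
Solving, x = 3.646 × 10^-3 mol, y = 2.516 × 10^-3 mol
mass of NaOH = 3.646 × 10^-3 × 40.00 = 0.1458 g
% NaOH = 0.1458 / 0.4125 × 100 = 35.36 %

35.36 %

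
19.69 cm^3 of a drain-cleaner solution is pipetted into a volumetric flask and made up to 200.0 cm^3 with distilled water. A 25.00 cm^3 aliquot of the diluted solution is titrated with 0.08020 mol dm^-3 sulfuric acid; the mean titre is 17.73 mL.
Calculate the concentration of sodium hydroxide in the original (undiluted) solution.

1.155 mol/L

2 NaOH + H2SO4 → Na2SO4 + 2 H2O
n(H2SO4) = 0.01773 × 0.08020 = 1.422 × 10^-3 mol
From the 2:1 ratio, n(NaOH) in the aliquot = 2/1 × 1.422 × 10^-3 = 2.844 × 10^-3 mol
[NaOH]_dilute = 2.844 × 10^-3 / 0.02500 = 0.1138 mol/L
Dilution factor = 200.0 / 19.69 = 10.16
[NaOH]_stock = 0.1138 × 10.16 = 1.155 mol/L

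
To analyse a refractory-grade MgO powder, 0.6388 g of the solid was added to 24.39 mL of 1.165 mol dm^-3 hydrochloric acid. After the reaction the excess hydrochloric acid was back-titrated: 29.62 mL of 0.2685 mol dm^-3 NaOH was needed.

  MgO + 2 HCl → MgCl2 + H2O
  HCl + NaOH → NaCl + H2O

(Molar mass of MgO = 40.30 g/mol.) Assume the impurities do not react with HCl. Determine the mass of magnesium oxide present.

0.4123 g

n(HCl) added = 0.02439 × 1.165 = 0.02841 mol
n(NaOH) used in back-titration = 0.02962 × 0.2685 = 7.953 × 10^-3 mol
n(HCl) left over = 7.953 × 10^-3 mol (1:1 ratio)
n(HCl) consumed by analyte = 0.02841 − 7.953 × 10^-3 = 0.02046 mol
From the 1:2 ratio, n(MgO) = 1/2 × 0.02046 = 0.01023 mol
mass of MgO = 0.01023 × 40.30 = 0.4123 g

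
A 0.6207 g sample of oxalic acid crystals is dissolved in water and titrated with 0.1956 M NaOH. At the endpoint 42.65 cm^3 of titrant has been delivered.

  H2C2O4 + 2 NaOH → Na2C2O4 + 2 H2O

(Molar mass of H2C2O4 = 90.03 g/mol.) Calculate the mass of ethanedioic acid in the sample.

n(NaOH) = 0.04265 L × 0.1956 mol/L = 8.342 × 10^-3 mol
From the 1:2 ratio, n(H2C2O4) = 1/2 × 8.342 × 10^-3 = 4.171 × 10^-3 mol
mass of H2C2O4 = 4.171 × 10^-3 × 90.03 g/mol = 0.3755 g

0.3755 g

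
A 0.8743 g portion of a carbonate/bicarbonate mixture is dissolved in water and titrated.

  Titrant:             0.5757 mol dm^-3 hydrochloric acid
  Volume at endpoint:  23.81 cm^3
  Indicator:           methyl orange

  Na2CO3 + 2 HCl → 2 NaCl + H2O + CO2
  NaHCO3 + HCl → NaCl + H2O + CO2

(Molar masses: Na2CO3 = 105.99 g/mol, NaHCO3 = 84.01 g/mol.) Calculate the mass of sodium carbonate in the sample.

n(HCl) = 0.02381 × 0.5757 = 0.01371 mol
Let x = n(Na2CO3), y = n(NaHCO3).
Titrant: 2x + 1y = 0.01371;  mass: 105.99x + 84.01y = 0.8743
Solving, x = 4.470 × 10^-3 mol, y = 4.768 × 10^-3 mol
mass of Na2CO3 = 4.470 × 10^-3 × 105.99 = 0.4738 g

0.4738 g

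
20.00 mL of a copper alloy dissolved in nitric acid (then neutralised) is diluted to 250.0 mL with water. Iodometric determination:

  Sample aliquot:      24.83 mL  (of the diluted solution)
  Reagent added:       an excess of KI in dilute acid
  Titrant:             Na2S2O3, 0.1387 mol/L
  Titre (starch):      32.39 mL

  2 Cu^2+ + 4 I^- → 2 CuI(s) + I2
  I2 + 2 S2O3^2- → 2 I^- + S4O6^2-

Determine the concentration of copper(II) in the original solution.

n(S2O3^2-) = 0.03239 × 0.1387 = 4.492 × 10^-3 mol
n(I2) = n(S2O3^2-)/2 = 2.246 × 10^-3 mol
From the 2:1 ratio, n(Cu2+) in the aliquot = 2/1 × 2.246 × 10^-3 = 4.492 × 10^-3 mol
[Cu2+]_dilute = 4.492 × 10^-3 / 0.02483 = 0.1809 mol/L
[Cu2+]_original = 0.1809 × 250.0/20.00 = 2.262 mol/L

2.262 mol/L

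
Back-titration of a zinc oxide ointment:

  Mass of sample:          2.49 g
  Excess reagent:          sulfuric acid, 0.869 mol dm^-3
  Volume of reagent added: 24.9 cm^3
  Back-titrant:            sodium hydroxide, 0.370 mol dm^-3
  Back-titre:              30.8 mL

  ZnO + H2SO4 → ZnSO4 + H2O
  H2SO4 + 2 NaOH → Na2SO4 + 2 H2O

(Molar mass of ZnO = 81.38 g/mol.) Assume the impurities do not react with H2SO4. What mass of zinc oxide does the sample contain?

n(H2SO4) added = 0.0249 × 0.869 = 0.0216 mol
n(NaOH) used in back-titration = 0.0308 × 0.370 = 0.0114 mol
From the 1:2 ratio, n(H2SO4) left over = 1/2 × 0.0114 = 5.70 × 10^-3 mol
n(H2SO4) consumed by analyte = 0.0216 − 5.70 × 10^-3 = 0.0159 mol
n(ZnO) = 0.0159 mol (1:1 ratio)
mass of ZnO = 0.0159 × 81.38 = 1.30 g

1.30 g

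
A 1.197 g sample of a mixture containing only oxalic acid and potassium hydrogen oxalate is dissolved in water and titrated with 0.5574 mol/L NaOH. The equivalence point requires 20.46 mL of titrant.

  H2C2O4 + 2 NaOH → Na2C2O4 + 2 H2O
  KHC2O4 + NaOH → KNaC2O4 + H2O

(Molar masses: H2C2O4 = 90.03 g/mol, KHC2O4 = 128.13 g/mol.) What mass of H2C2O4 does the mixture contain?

n(NaOH) = 0.02046 × 0.5574 = 0.01140 mol
Let x = n(H2C2O4), y = n(KHC2O4).
Titrant: 2x + 1y = 0.01140;  mass: 90.03x + 128.13y = 1.197
Solving, x = 1.590 × 10^-3 mol, y = 8.225 × 10^-3 mol
mass of H2C2O4 = 1.590 × 10^-3 × 90.03 = 0.1431 g

0.1431 g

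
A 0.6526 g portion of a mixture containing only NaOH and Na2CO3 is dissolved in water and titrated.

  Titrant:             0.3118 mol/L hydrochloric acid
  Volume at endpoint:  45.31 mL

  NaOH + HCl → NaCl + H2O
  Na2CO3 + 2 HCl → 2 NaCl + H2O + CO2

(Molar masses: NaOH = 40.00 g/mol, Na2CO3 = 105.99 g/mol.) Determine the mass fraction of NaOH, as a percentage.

45.33 %

n(HCl) = 0.04531 × 0.3118 = 0.01413 mol
Let x = n(NaOH), y = n(Na2CO3).
Titrant: 1x + 2y = 0.01413;  mass: 40.00x + 105.99y = 0.6526
Solving, x = 7.395 × 10^-3 mol, y = 3.366 × 10^-3 mol
mass of NaOH = 7.395 × 10^-3 × 40.00 = 0.2958 g
% NaOH = 0.2958 / 0.6526 × 100 = 45.33 %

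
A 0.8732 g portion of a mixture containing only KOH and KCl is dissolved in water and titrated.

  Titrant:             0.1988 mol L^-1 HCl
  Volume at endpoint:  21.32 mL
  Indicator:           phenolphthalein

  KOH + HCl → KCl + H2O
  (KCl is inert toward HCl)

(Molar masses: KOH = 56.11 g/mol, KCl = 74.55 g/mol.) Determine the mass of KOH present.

n(HCl) = 0.02132 × 0.1988 = 4.238 × 10^-3 mol
Let x = n(KOH), y = n(KCl).
Titrant: 1x = 4.238 × 10^-3;  mass: 56.11x + 74.55y = 0.8732
Solving, x = 4.238 × 10^-3 mol, y = 8.523 × 10^-3 mol
mass of KOH = 4.238 × 10^-3 × 56.11 = 0.2378 g

0.2378 g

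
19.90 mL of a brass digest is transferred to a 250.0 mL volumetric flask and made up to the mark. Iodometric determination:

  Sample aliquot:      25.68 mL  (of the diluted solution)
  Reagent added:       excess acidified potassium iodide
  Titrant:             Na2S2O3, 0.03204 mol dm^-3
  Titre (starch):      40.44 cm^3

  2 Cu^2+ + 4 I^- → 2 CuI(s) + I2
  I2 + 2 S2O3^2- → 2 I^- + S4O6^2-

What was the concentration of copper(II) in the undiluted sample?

n(S2O3^2-) = 0.04044 × 0.03204 = 1.296 × 10^-3 mol
n(I2) = n(S2O3^2-)/2 = 6.478 × 10^-4 mol
From the 2:1 ratio, n(Cu2+) in the aliquot = 2/1 × 6.478 × 10^-4 = 1.296 × 10^-3 mol
[Cu2+]_dilute = 1.296 × 10^-3 / 0.02568 = 0.05046 mol/L
[Cu2+]_original = 0.05046 × 250.0/19.90 = 0.6339 mol/L

0.6339 mol/L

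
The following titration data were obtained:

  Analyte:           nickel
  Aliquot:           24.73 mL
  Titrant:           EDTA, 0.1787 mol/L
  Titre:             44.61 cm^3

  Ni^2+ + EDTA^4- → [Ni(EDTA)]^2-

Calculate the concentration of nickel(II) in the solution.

0.3224 mol/L

n(EDTA) = 0.04461 L × 0.1787 mol/L = 7.972 × 10^-3 mol
n(Ni2+) = 7.972 × 10^-3 mol (1:1 mole ratio)
[Ni2+] = 7.972 × 10^-3 mol / 0.02473 L = 0.3224 mol/L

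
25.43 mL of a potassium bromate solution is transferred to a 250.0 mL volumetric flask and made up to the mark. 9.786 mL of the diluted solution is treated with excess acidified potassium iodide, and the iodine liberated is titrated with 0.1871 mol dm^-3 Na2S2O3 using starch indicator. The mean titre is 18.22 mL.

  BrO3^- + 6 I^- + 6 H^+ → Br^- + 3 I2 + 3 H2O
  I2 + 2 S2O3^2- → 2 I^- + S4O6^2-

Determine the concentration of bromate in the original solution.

0.5708 mol/L

n(S2O3^2-) = 0.01822 × 0.1871 = 3.409 × 10^-3 mol
n(I2) = n(S2O3^2-)/2 = 1.704 × 10^-3 mol
From the 1:3 ratio, n(BrO3^-) in the aliquot = 1/3 × 1.704 × 10^-3 = 5.682 × 10^-4 mol
[BrO3^-]_dilute = 5.682 × 10^-4 / 0.009786 = 0.05806 mol/L
[BrO3^-]_original = 0.05806 × 250.0/25.43 = 0.5708 mol/L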